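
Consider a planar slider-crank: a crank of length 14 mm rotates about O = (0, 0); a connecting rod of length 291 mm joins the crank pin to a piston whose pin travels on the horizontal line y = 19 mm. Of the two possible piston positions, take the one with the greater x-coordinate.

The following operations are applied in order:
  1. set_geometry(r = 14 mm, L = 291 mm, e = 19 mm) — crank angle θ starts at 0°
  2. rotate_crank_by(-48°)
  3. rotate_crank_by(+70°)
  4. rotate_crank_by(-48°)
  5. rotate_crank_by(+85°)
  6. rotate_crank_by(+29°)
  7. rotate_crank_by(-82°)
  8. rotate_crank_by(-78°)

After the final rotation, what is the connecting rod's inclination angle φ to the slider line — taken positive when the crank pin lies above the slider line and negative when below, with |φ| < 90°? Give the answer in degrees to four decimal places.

-6.3757

set_geometry: r = 14 mm, L = 291 mm, e = 19 mm; θ ← 0°
rotate_crank_by(-48°): θ ← 0° -48° = -48°
rotate_crank_by(+70°): θ ← -48° +70° = 22°
rotate_crank_by(-48°): θ ← 22° -48° = -26°
rotate_crank_by(+85°): θ ← -26° +85° = 59°
rotate_crank_by(+29°): θ ← 59° +29° = 88°
rotate_crank_by(-82°): θ ← 88° -82° = 6°
rotate_crank_by(-78°): θ ← 6° -78° = -72°
crank pin P = (r cos θ, r sin θ) = (4.326238, -13.314791)
h = r sin θ − e = -13.314791 − 19 = -32.314791
sin φ = h / L = -32.314791 / 291 = -0.11104739
φ = arcsin(-0.11104739) = -6.375697°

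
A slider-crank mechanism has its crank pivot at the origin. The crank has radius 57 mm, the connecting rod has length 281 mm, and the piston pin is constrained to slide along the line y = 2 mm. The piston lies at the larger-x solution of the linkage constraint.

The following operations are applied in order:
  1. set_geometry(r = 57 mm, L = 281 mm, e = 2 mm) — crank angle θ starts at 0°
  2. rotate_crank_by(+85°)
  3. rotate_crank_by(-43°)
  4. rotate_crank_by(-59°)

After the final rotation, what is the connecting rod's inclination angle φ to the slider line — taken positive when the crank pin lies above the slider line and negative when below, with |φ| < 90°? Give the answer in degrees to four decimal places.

-3.8086

set_geometry: r = 57 mm, L = 281 mm, e = 2 mm; θ ← 0°
rotate_crank_by(+85°): θ ← 0° +85° = 85°
rotate_crank_by(-43°): θ ← 85° -43° = 42°
rotate_crank_by(-59°): θ ← 42° -59° = -17°
crank pin P = (r cos θ, r sin θ) = (54.509371, -16.665187)
h = r sin θ − e = -16.665187 − 2 = -18.665187
sin φ = h / L = -18.665187 / 281 = -0.06642415
φ = arcsin(-0.06642415) = -3.808628°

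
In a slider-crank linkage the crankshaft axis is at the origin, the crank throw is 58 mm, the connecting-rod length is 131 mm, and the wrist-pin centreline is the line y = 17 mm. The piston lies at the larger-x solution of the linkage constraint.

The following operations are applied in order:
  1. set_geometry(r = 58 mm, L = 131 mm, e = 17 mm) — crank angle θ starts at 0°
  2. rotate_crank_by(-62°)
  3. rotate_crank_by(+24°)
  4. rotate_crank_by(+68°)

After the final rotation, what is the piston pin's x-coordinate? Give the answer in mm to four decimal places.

set_geometry: r = 58 mm, L = 131 mm, e = 17 mm; θ ← 0°
rotate_crank_by(-62°): θ ← 0° -62° = -62°
rotate_crank_by(+24°): θ ← -62° +24° = -38°
rotate_crank_by(+68°): θ ← -38° +68° = 30°
crank pin P = (r cos θ, r sin θ) = (50.229473, 29.000000)
h = r sin θ − e = 29.000000 − 17 = 12.000000
x = r cos θ + √(L² − h²) = 50.229473 + √(17161.0 − 144.0000) = 50.229473 + 130.449224 = 180.678697

180.6787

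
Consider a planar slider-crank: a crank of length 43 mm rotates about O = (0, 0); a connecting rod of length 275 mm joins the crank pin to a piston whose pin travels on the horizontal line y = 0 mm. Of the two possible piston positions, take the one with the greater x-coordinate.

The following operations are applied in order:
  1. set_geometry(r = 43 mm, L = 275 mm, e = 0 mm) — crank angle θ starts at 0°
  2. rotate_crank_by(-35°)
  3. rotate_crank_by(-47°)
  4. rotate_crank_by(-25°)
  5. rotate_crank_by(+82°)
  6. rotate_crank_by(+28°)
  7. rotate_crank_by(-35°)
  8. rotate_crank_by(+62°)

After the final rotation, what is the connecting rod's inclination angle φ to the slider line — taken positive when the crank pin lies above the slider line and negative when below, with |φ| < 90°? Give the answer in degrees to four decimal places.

set_geometry: r = 43 mm, L = 275 mm, e = 0 mm; θ ← 0°
rotate_crank_by(-35°): θ ← 0° -35° = -35°
rotate_crank_by(-47°): θ ← -35° -47° = -82°
rotate_crank_by(-25°): θ ← -82° -25° = -107°
rotate_crank_by(+82°): θ ← -107° +82° = -25°
rotate_crank_by(+28°): θ ← -25° +28° = 3°
rotate_crank_by(-35°): θ ← 3° -35° = -32°
rotate_crank_by(+62°): θ ← -32° +62° = 30°
crank pin P = (r cos θ, r sin θ) = (37.239092, 21.500000)
h = r sin θ − e = 21.500000 − 0 = 21.500000
sin φ = h / L = 21.500000 / 275 = 0.07818182
φ = arcsin(0.07818182) = 4.484064°

4.4841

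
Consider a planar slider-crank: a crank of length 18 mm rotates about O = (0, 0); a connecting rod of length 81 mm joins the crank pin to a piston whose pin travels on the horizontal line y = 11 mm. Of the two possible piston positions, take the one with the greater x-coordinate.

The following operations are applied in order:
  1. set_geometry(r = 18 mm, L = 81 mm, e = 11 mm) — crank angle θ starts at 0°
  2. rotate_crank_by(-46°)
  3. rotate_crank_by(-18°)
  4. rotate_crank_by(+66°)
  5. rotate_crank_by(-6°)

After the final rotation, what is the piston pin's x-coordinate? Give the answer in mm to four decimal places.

98.0236

set_geometry: r = 18 mm, L = 81 mm, e = 11 mm; θ ← 0°
rotate_crank_by(-46°): θ ← 0° -46° = -46°
rotate_crank_by(-18°): θ ← -46° -18° = -64°
rotate_crank_by(+66°): θ ← -64° +66° = 2°
rotate_crank_by(-6°): θ ← 2° -6° = -4°
crank pin P = (r cos θ, r sin θ) = (17.956153, -1.255617)
h = r sin θ − e = -1.255617 − 11 = -12.255617
x = r cos θ + √(L² − h²) = 17.956153 + √(6561.0 − 150.2001) = 17.956153 + 80.067471 = 98.023624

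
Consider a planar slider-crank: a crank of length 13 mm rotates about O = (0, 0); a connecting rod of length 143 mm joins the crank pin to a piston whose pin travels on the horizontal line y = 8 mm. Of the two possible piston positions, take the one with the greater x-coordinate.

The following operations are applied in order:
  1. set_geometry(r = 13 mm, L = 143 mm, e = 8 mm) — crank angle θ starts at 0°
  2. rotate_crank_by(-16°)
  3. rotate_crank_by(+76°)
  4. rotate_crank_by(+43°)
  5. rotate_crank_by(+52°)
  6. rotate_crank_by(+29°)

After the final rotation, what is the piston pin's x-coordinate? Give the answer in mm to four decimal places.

set_geometry: r = 13 mm, L = 143 mm, e = 8 mm; θ ← 0°
rotate_crank_by(-16°): θ ← 0° -16° = -16°
rotate_crank_by(+76°): θ ← -16° +76° = 60°
rotate_crank_by(+43°): θ ← 60° +43° = 103°
rotate_crank_by(+52°): θ ← 103° +52° = 155°
rotate_crank_by(+29°): θ ← 155° +29° = 184°
crank pin P = (r cos θ, r sin θ) = (-12.968333, -0.906834)
h = r sin θ − e = -0.906834 − 8 = -8.906834
x = r cos θ + √(L² − h²) = -12.968333 + √(20449.0 − 79.3317) = -12.968333 + 142.722347 = 129.754014

129.7540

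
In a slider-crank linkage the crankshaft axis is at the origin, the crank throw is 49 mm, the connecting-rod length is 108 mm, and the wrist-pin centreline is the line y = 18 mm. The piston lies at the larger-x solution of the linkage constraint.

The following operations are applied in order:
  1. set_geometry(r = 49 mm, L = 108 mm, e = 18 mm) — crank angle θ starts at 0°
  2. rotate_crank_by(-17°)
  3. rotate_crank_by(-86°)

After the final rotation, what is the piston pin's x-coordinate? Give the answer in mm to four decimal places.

set_geometry: r = 49 mm, L = 108 mm, e = 18 mm; θ ← 0°
rotate_crank_by(-17°): θ ← 0° -17° = -17°
rotate_crank_by(-86°): θ ← -17° -86° = -103°
crank pin P = (r cos θ, r sin θ) = (-11.022602, -47.744133)
h = r sin θ − e = -47.744133 − 18 = -65.744133
x = r cos θ + √(L² − h²) = -11.022602 + √(11664.0 − 4322.2910) = -11.022602 + 85.683773 = 74.661171

74.6612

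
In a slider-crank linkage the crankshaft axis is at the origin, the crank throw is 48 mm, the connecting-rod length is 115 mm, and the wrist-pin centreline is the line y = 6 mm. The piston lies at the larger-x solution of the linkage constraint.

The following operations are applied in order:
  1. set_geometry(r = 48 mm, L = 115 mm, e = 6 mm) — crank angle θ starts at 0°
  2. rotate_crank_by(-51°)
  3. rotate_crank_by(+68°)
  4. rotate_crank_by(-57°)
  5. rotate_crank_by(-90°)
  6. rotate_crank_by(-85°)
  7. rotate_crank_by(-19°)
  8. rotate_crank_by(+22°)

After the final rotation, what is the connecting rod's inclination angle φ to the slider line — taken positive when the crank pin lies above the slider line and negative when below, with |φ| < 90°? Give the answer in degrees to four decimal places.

set_geometry: r = 48 mm, L = 115 mm, e = 6 mm; θ ← 0°
rotate_crank_by(-51°): θ ← 0° -51° = -51°
rotate_crank_by(+68°): θ ← -51° +68° = 17°
rotate_crank_by(-57°): θ ← 17° -57° = -40°
rotate_crank_by(-90°): θ ← -40° -90° = -130°
rotate_crank_by(-85°): θ ← -130° -85° = -215°
rotate_crank_by(-19°): θ ← -215° -19° = -234°
rotate_crank_by(+22°): θ ← -234° +22° = -212°
crank pin P = (r cos θ, r sin θ) = (-40.706309, 25.436125)
h = r sin θ − e = 25.436125 − 6 = 19.436125
sin φ = h / L = 19.436125 / 115 = 0.16900978
φ = arcsin(0.16900978) = 9.730251°

9.7303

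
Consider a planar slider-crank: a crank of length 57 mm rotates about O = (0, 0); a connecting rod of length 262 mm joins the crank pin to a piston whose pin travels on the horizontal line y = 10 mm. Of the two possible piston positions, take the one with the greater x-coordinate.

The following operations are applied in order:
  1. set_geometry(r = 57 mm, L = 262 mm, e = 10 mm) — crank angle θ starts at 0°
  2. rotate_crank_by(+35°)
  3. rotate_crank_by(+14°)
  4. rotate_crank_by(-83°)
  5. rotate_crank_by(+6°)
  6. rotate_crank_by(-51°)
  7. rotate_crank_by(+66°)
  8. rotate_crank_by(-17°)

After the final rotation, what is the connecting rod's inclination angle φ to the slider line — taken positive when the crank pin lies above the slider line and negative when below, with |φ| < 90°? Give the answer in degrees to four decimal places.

-8.4500

set_geometry: r = 57 mm, L = 262 mm, e = 10 mm; θ ← 0°
rotate_crank_by(+35°): θ ← 0° +35° = 35°
rotate_crank_by(+14°): θ ← 35° +14° = 49°
rotate_crank_by(-83°): θ ← 49° -83° = -34°
rotate_crank_by(+6°): θ ← -34° +6° = -28°
rotate_crank_by(-51°): θ ← -28° -51° = -79°
rotate_crank_by(+66°): θ ← -79° +66° = -13°
rotate_crank_by(-17°): θ ← -13° -17° = -30°
crank pin P = (r cos θ, r sin θ) = (49.363448, -28.500000)
h = r sin θ − e = -28.500000 − 10 = -38.500000
sin φ = h / L = -38.500000 / 262 = -0.14694656
φ = arcsin(-0.14694656) = -8.450017°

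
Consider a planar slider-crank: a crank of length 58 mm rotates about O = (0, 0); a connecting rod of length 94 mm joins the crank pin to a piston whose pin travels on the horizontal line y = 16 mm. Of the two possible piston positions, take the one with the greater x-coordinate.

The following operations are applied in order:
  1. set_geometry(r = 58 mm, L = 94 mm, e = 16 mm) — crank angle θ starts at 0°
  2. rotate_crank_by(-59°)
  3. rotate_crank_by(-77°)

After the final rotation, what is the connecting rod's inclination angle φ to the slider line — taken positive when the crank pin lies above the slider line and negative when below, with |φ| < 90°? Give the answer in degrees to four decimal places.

-36.7863

set_geometry: r = 58 mm, L = 94 mm, e = 16 mm; θ ← 0°
rotate_crank_by(-59°): θ ← 0° -59° = -59°
rotate_crank_by(-77°): θ ← -59° -77° = -136°
crank pin P = (r cos θ, r sin θ) = (-41.721708, -40.290185)
h = r sin θ − e = -40.290185 − 16 = -56.290185
sin φ = h / L = -56.290185 / 94 = -0.59883176
φ = arcsin(-0.59883176) = -36.786274°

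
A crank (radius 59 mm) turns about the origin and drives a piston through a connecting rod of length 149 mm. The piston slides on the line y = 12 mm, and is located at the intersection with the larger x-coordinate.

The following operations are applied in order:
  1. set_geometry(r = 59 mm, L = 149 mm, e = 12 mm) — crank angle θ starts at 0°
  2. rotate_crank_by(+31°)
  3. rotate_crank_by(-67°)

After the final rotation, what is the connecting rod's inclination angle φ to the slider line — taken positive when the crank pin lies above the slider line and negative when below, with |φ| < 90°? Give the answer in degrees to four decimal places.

set_geometry: r = 59 mm, L = 149 mm, e = 12 mm; θ ← 0°
rotate_crank_by(+31°): θ ← 0° +31° = 31°
rotate_crank_by(-67°): θ ← 31° -67° = -36°
crank pin P = (r cos θ, r sin θ) = (47.732003, -34.679330)
h = r sin θ − e = -34.679330 − 12 = -46.679330
sin φ = h / L = -46.679330 / 149 = -0.31328409
φ = arcsin(-0.31328409) = -18.257257°

-18.2573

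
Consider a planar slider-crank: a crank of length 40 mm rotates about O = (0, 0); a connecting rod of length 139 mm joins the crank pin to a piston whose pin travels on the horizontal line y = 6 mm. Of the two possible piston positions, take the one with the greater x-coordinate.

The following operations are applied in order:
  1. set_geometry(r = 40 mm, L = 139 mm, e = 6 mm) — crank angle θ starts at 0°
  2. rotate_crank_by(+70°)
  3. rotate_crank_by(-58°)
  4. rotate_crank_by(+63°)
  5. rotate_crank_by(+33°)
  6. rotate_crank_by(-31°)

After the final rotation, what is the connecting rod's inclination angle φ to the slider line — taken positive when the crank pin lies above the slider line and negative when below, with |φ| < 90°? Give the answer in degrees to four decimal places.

set_geometry: r = 40 mm, L = 139 mm, e = 6 mm; θ ← 0°
rotate_crank_by(+70°): θ ← 0° +70° = 70°
rotate_crank_by(-58°): θ ← 70° -58° = 12°
rotate_crank_by(+63°): θ ← 12° +63° = 75°
rotate_crank_by(+33°): θ ← 75° +33° = 108°
rotate_crank_by(-31°): θ ← 108° -31° = 77°
crank pin P = (r cos θ, r sin θ) = (8.998042, 38.974803)
h = r sin θ − e = 38.974803 − 6 = 32.974803
sin φ = h / L = 32.974803 / 139 = 0.23722880
φ = arcsin(0.23722880) = 13.723039°

13.7230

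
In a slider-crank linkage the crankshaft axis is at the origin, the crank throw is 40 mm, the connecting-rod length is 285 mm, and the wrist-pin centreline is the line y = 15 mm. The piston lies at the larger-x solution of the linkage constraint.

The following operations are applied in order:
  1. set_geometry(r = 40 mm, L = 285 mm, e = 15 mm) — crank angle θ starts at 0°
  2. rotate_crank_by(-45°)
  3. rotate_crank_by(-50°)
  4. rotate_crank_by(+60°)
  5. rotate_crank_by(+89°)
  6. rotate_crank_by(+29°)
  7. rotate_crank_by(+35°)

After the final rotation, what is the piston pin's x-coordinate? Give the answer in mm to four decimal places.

265.4960

set_geometry: r = 40 mm, L = 285 mm, e = 15 mm; θ ← 0°
rotate_crank_by(-45°): θ ← 0° -45° = -45°
rotate_crank_by(-50°): θ ← -45° -50° = -95°
rotate_crank_by(+60°): θ ← -95° +60° = -35°
rotate_crank_by(+89°): θ ← -35° +89° = 54°
rotate_crank_by(+29°): θ ← 54° +29° = 83°
rotate_crank_by(+35°): θ ← 83° +35° = 118°
crank pin P = (r cos θ, r sin θ) = (-18.778863, 35.317904)
h = r sin θ − e = 35.317904 − 15 = 20.317904
x = r cos θ + √(L² − h²) = -18.778863 + √(81225.0 − 412.8172) = -18.778863 + 284.274837 = 265.495974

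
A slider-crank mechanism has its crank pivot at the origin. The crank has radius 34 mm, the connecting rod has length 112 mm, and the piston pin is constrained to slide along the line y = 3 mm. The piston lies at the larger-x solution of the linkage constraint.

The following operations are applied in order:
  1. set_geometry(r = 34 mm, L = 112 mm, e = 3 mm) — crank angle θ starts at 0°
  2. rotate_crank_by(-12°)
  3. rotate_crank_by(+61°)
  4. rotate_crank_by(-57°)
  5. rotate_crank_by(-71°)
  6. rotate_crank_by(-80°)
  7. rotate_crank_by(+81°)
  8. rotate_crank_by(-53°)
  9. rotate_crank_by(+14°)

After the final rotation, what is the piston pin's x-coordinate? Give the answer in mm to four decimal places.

91.5012

set_geometry: r = 34 mm, L = 112 mm, e = 3 mm; θ ← 0°
rotate_crank_by(-12°): θ ← 0° -12° = -12°
rotate_crank_by(+61°): θ ← -12° +61° = 49°
rotate_crank_by(-57°): θ ← 49° -57° = -8°
rotate_crank_by(-71°): θ ← -8° -71° = -79°
rotate_crank_by(-80°): θ ← -79° -80° = -159°
rotate_crank_by(+81°): θ ← -159° +81° = -78°
rotate_crank_by(-53°): θ ← -78° -53° = -131°
rotate_crank_by(+14°): θ ← -131° +14° = -117°
crank pin P = (r cos θ, r sin θ) = (-15.435677, -30.294222)
h = r sin θ − e = -30.294222 − 3 = -33.294222
x = r cos θ + √(L² − h²) = -15.435677 + √(12544.0 − 1108.5052) = -15.435677 + 106.936873 = 91.501196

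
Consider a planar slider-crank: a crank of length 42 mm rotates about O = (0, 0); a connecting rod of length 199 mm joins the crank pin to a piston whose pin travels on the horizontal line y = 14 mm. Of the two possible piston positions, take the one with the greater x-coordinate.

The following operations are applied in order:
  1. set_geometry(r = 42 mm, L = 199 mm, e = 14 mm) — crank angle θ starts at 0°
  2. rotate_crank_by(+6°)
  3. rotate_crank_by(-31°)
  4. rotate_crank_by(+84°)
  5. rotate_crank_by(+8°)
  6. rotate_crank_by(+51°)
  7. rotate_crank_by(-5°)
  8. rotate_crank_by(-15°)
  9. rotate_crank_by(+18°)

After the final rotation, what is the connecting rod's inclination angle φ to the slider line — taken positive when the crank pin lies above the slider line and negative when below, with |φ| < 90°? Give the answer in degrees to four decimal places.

set_geometry: r = 42 mm, L = 199 mm, e = 14 mm; θ ← 0°
rotate_crank_by(+6°): θ ← 0° +6° = 6°
rotate_crank_by(-31°): θ ← 6° -31° = -25°
rotate_crank_by(+84°): θ ← -25° +84° = 59°
rotate_crank_by(+8°): θ ← 59° +8° = 67°
rotate_crank_by(+51°): θ ← 67° +51° = 118°
rotate_crank_by(-5°): θ ← 118° -5° = 113°
rotate_crank_by(-15°): θ ← 113° -15° = 98°
rotate_crank_by(+18°): θ ← 98° +18° = 116°
crank pin P = (r cos θ, r sin θ) = (-18.411588, 37.749350)
h = r sin θ − e = 37.749350 − 14 = 23.749350
sin φ = h / L = 23.749350 / 199 = 0.11934347
φ = arcsin(0.11934347) = 6.854214°

6.8542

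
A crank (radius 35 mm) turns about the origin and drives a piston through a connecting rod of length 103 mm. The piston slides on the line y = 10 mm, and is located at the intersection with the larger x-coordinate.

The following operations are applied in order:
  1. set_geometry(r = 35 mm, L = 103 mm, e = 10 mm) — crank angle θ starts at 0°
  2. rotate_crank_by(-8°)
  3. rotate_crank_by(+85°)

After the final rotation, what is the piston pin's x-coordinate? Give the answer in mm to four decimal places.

108.0134

set_geometry: r = 35 mm, L = 103 mm, e = 10 mm; θ ← 0°
rotate_crank_by(-8°): θ ← 0° -8° = -8°
rotate_crank_by(+85°): θ ← -8° +85° = 77°
crank pin P = (r cos θ, r sin θ) = (7.873287, 34.102952)
h = r sin θ − e = 34.102952 − 10 = 24.102952
x = r cos θ + √(L² − h²) = 7.873287 + √(10609.0 − 580.9523) = 7.873287 + 100.140140 = 108.013427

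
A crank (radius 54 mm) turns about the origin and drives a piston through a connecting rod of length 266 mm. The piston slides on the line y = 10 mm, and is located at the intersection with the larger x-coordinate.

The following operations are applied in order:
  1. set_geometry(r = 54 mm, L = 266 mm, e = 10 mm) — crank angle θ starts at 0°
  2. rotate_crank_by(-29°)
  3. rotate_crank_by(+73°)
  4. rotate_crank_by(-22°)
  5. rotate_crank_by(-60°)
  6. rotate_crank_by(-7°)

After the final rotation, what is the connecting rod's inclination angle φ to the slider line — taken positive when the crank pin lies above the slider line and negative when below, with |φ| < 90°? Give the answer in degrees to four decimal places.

set_geometry: r = 54 mm, L = 266 mm, e = 10 mm; θ ← 0°
rotate_crank_by(-29°): θ ← 0° -29° = -29°
rotate_crank_by(+73°): θ ← -29° +73° = 44°
rotate_crank_by(-22°): θ ← 44° -22° = 22°
rotate_crank_by(-60°): θ ← 22° -60° = -38°
rotate_crank_by(-7°): θ ← -38° -7° = -45°
crank pin P = (r cos θ, r sin θ) = (38.183766, -38.183766)
h = r sin θ − e = -38.183766 − 10 = -48.183766
sin φ = h / L = -48.183766 / 266 = -0.18114198
φ = arcsin(-0.18114198) = -10.436284°

-10.4363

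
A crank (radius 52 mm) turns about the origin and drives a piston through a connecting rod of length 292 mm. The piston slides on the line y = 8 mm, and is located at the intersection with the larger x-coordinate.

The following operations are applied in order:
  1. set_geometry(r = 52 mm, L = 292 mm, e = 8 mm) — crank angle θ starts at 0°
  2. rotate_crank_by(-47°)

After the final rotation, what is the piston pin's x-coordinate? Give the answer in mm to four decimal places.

set_geometry: r = 52 mm, L = 292 mm, e = 8 mm; θ ← 0°
rotate_crank_by(-47°): θ ← 0° -47° = -47°
crank pin P = (r cos θ, r sin θ) = (35.463915, -38.030392)
h = r sin θ − e = -38.030392 − 8 = -46.030392
x = r cos θ + √(L² − h²) = 35.463915 + √(85264.0 − 2118.7970) = 35.463915 + 288.349099 = 323.813014

323.8130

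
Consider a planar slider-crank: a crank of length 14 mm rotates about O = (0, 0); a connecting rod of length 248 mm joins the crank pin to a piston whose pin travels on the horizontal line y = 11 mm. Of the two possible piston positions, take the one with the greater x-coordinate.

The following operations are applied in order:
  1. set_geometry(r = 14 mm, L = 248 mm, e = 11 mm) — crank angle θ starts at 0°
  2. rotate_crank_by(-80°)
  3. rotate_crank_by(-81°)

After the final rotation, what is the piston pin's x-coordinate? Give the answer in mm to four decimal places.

set_geometry: r = 14 mm, L = 248 mm, e = 11 mm; θ ← 0°
rotate_crank_by(-80°): θ ← 0° -80° = -80°
rotate_crank_by(-81°): θ ← -80° -81° = -161°
crank pin P = (r cos θ, r sin θ) = (-13.237260, -4.557954)
h = r sin θ − e = -4.557954 − 11 = -15.557954
x = r cos θ + √(L² − h²) = -13.237260 + √(61504.0 − 242.0499) = -13.237260 + 247.511515 = 234.274255

234.2743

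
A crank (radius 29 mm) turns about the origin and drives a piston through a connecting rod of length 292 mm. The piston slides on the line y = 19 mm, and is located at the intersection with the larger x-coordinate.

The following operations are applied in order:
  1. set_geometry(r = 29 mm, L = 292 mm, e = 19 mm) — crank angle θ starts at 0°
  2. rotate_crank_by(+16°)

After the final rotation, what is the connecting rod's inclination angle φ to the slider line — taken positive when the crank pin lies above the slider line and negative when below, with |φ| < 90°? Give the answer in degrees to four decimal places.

set_geometry: r = 29 mm, L = 292 mm, e = 19 mm; θ ← 0°
rotate_crank_by(+16°): θ ← 0° +16° = 16°
crank pin P = (r cos θ, r sin θ) = (27.876589, 7.993483)
h = r sin θ − e = 7.993483 − 19 = -11.006517
sin φ = h / L = -11.006517 / 292 = -0.03769355
φ = arcsin(-0.03769355) = -2.160193°

-2.1602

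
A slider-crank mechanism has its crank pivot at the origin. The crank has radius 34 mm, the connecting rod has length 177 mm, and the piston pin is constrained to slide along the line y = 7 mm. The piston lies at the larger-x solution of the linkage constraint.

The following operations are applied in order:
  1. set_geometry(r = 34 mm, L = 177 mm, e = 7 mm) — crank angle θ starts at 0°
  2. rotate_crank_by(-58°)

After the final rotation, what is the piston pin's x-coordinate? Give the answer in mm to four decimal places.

set_geometry: r = 34 mm, L = 177 mm, e = 7 mm; θ ← 0°
rotate_crank_by(-58°): θ ← 0° -58° = -58°
crank pin P = (r cos θ, r sin θ) = (18.017255, -28.833635)
h = r sin θ − e = -28.833635 − 7 = -35.833635
x = r cos θ + √(L² − h²) = 18.017255 + √(31329.0 − 1284.0494) = 18.017255 + 173.334793 = 191.352048

191.3520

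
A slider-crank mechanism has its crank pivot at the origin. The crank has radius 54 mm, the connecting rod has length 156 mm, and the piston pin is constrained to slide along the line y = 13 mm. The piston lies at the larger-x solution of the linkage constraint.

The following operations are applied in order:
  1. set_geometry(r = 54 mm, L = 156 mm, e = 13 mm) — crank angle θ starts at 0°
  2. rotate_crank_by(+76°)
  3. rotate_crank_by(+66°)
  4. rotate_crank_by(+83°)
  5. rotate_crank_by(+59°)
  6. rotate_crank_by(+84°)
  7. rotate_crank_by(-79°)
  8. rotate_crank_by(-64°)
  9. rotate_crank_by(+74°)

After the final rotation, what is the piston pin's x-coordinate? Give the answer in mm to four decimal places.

170.0839

set_geometry: r = 54 mm, L = 156 mm, e = 13 mm; θ ← 0°
rotate_crank_by(+76°): θ ← 0° +76° = 76°
rotate_crank_by(+66°): θ ← 76° +66° = 142°
rotate_crank_by(+83°): θ ← 142° +83° = 225°
rotate_crank_by(+59°): θ ← 225° +59° = 284°
rotate_crank_by(+84°): θ ← 284° +84° = 368°
rotate_crank_by(-79°): θ ← 368° -79° = 289°
rotate_crank_by(-64°): θ ← 289° -64° = 225°
rotate_crank_by(+74°): θ ← 225° +74° = 299°
crank pin P = (r cos θ, r sin θ) = (26.179719, -47.229464)
h = r sin θ − e = -47.229464 − 13 = -60.229464
x = r cos θ + √(L² − h²) = 26.179719 + √(24336.0 − 3627.5884) = 26.179719 + 143.904175 = 170.083895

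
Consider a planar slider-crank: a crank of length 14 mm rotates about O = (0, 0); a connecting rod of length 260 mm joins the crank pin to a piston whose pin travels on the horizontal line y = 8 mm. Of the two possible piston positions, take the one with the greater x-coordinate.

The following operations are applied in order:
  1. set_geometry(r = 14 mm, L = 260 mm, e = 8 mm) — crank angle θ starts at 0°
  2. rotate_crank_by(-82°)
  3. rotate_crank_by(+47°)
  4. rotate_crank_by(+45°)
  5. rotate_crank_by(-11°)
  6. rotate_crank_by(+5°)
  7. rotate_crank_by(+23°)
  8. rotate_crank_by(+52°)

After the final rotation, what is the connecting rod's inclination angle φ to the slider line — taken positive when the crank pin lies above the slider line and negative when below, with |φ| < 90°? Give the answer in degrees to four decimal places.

1.2656

set_geometry: r = 14 mm, L = 260 mm, e = 8 mm; θ ← 0°
rotate_crank_by(-82°): θ ← 0° -82° = -82°
rotate_crank_by(+47°): θ ← -82° +47° = -35°
rotate_crank_by(+45°): θ ← -35° +45° = 10°
rotate_crank_by(-11°): θ ← 10° -11° = -1°
rotate_crank_by(+5°): θ ← -1° +5° = 4°
rotate_crank_by(+23°): θ ← 4° +23° = 27°
rotate_crank_by(+52°): θ ← 27° +52° = 79°
crank pin P = (r cos θ, r sin θ) = (2.671326, 13.742781)
h = r sin θ − e = 13.742781 − 8 = 5.742781
sin φ = h / L = 5.742781 / 260 = 0.02208762
φ = arcsin(0.02208762) = 1.265630°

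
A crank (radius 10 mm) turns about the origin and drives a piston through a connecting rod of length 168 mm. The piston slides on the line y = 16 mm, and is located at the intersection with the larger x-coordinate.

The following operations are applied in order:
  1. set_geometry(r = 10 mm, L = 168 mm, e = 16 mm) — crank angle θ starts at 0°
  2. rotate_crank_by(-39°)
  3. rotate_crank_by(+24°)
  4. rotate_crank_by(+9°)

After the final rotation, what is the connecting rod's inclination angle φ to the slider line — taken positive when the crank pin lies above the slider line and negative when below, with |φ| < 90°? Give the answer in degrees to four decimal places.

-5.8233

set_geometry: r = 10 mm, L = 168 mm, e = 16 mm; θ ← 0°
rotate_crank_by(-39°): θ ← 0° -39° = -39°
rotate_crank_by(+24°): θ ← -39° +24° = -15°
rotate_crank_by(+9°): θ ← -15° +9° = -6°
crank pin P = (r cos θ, r sin θ) = (9.945219, -1.045285)
h = r sin θ − e = -1.045285 − 16 = -17.045285
sin φ = h / L = -17.045285 / 168 = -0.10146003
φ = arcsin(-0.10146003) = -5.823252°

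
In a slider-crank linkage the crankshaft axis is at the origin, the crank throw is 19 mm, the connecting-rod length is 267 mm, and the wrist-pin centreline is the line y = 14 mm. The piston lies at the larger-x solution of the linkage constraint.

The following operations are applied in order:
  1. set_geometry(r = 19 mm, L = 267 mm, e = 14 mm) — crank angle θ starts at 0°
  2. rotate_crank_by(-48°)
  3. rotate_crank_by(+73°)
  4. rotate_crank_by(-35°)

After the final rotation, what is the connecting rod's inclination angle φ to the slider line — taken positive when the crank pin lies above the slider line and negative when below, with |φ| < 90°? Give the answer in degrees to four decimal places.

set_geometry: r = 19 mm, L = 267 mm, e = 14 mm; θ ← 0°
rotate_crank_by(-48°): θ ← 0° -48° = -48°
rotate_crank_by(+73°): θ ← -48° +73° = 25°
rotate_crank_by(-35°): θ ← 25° -35° = -10°
crank pin P = (r cos θ, r sin θ) = (18.711347, -3.299315)
h = r sin θ − e = -3.299315 − 14 = -17.299315
sin φ = h / L = -17.299315 / 267 = -0.06479144
φ = arcsin(-0.06479144) = -3.714878°

-3.7149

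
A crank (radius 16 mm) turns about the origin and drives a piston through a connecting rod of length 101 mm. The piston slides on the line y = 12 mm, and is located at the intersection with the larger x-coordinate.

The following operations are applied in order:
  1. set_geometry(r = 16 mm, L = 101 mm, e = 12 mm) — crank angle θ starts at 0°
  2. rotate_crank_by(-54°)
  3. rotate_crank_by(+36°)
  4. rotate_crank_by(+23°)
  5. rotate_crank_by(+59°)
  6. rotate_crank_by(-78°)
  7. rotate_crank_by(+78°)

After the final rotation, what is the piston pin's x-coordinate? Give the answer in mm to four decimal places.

set_geometry: r = 16 mm, L = 101 mm, e = 12 mm; θ ← 0°
rotate_crank_by(-54°): θ ← 0° -54° = -54°
rotate_crank_by(+36°): θ ← -54° +36° = -18°
rotate_crank_by(+23°): θ ← -18° +23° = 5°
rotate_crank_by(+59°): θ ← 5° +59° = 64°
rotate_crank_by(-78°): θ ← 64° -78° = -14°
rotate_crank_by(+78°): θ ← -14° +78° = 64°
crank pin P = (r cos θ, r sin θ) = (7.013938, 14.380705)
h = r sin θ − e = 14.380705 − 12 = 2.380705
x = r cos θ + √(L² − h²) = 7.013938 + √(10201.0 − 5.6678) = 7.013938 + 100.971938 = 107.985876

107.9859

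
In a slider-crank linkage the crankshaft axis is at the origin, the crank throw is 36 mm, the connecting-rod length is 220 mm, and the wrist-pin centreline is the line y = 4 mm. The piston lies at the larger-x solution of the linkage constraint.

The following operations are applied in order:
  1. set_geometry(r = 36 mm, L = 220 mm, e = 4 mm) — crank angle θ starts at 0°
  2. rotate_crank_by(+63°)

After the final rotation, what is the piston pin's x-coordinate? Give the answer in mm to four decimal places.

set_geometry: r = 36 mm, L = 220 mm, e = 4 mm; θ ← 0°
rotate_crank_by(+63°): θ ← 0° +63° = 63°
crank pin P = (r cos θ, r sin θ) = (16.343658, 32.076235)
h = r sin θ − e = 32.076235 − 4 = 28.076235
x = r cos θ + √(L² − h²) = 16.343658 + √(48400.0 − 788.2750) = 16.343658 + 218.201111 = 234.544769

234.5448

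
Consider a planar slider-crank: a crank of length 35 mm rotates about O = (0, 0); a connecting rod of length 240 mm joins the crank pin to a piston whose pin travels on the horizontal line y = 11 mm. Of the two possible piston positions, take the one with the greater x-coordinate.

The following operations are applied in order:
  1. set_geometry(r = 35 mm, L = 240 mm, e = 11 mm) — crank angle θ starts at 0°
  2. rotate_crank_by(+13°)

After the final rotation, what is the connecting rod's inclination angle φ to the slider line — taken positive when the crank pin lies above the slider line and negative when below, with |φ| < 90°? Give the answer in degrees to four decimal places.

-0.7465

set_geometry: r = 35 mm, L = 240 mm, e = 11 mm; θ ← 0°
rotate_crank_by(+13°): θ ← 0° +13° = 13°
crank pin P = (r cos θ, r sin θ) = (34.102952, 7.873287)
h = r sin θ − e = 7.873287 − 11 = -3.126713
sin φ = h / L = -3.126713 / 240 = -0.01302797
φ = arcsin(-0.01302797) = -0.746469°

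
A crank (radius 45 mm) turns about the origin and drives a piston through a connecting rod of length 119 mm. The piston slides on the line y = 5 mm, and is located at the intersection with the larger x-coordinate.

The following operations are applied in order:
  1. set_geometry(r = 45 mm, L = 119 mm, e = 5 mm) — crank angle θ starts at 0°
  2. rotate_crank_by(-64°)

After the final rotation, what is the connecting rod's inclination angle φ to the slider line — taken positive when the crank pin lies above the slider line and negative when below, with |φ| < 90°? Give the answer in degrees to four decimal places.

-22.4512

set_geometry: r = 45 mm, L = 119 mm, e = 5 mm; θ ← 0°
rotate_crank_by(-64°): θ ← 0° -64° = -64°
crank pin P = (r cos θ, r sin θ) = (19.726702, -40.445732)
h = r sin θ − e = -40.445732 − 5 = -45.445732
sin φ = h / L = -45.445732 / 119 = -0.38189691
φ = arcsin(-0.38189691) = -22.451231°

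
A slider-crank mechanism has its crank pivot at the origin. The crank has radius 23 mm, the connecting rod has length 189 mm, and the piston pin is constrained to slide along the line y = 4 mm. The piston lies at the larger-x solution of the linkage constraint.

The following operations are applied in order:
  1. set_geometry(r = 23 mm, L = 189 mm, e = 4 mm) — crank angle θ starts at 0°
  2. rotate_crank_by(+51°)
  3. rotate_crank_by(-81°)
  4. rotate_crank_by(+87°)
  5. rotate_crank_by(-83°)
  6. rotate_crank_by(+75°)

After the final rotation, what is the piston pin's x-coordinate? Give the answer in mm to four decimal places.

set_geometry: r = 23 mm, L = 189 mm, e = 4 mm; θ ← 0°
rotate_crank_by(+51°): θ ← 0° +51° = 51°
rotate_crank_by(-81°): θ ← 51° -81° = -30°
rotate_crank_by(+87°): θ ← -30° +87° = 57°
rotate_crank_by(-83°): θ ← 57° -83° = -26°
rotate_crank_by(+75°): θ ← -26° +75° = 49°
crank pin P = (r cos θ, r sin θ) = (15.089358, 17.358320)
h = r sin θ − e = 17.358320 − 4 = 13.358320
x = r cos θ + √(L² − h²) = 15.089358 + √(35721.0 − 178.4447) = 15.089358 + 188.527333 = 203.616691

203.6167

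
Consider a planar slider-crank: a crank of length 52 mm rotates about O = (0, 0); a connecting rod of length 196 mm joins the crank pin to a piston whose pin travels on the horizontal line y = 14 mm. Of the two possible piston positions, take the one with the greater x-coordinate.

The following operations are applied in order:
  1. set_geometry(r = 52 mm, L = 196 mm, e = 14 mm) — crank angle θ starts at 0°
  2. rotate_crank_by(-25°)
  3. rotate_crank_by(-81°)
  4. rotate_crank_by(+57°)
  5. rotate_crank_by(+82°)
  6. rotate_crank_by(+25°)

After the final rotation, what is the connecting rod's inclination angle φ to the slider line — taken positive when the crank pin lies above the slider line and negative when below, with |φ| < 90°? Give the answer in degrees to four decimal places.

8.8335

set_geometry: r = 52 mm, L = 196 mm, e = 14 mm; θ ← 0°
rotate_crank_by(-25°): θ ← 0° -25° = -25°
rotate_crank_by(-81°): θ ← -25° -81° = -106°
rotate_crank_by(+57°): θ ← -106° +57° = -49°
rotate_crank_by(+82°): θ ← -49° +82° = 33°
rotate_crank_by(+25°): θ ← 33° +25° = 58°
crank pin P = (r cos θ, r sin θ) = (27.555802, 44.098501)
h = r sin θ − e = 44.098501 − 14 = 30.098501
sin φ = h / L = 30.098501 / 196 = 0.15356378
φ = arcsin(0.15356378) = 8.833510°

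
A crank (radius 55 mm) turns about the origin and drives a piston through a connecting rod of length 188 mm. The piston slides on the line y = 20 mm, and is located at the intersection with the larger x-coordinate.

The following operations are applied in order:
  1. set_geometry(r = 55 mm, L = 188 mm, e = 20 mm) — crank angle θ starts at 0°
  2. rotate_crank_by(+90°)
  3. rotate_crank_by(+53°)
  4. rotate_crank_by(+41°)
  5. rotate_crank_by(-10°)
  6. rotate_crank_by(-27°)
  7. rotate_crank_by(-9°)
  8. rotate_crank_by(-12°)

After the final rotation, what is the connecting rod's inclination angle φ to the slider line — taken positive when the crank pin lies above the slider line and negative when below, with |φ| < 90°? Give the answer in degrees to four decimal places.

set_geometry: r = 55 mm, L = 188 mm, e = 20 mm; θ ← 0°
rotate_crank_by(+90°): θ ← 0° +90° = 90°
rotate_crank_by(+53°): θ ← 90° +53° = 143°
rotate_crank_by(+41°): θ ← 143° +41° = 184°
rotate_crank_by(-10°): θ ← 184° -10° = 174°
rotate_crank_by(-27°): θ ← 174° -27° = 147°
rotate_crank_by(-9°): θ ← 147° -9° = 138°
rotate_crank_by(-12°): θ ← 138° -12° = 126°
crank pin P = (r cos θ, r sin θ) = (-32.328189, 44.495935)
h = r sin θ − e = 44.495935 − 20 = 24.495935
sin φ = h / L = 24.495935 / 188 = 0.13029752
φ = arcsin(0.13029752) = 7.486785°

7.4868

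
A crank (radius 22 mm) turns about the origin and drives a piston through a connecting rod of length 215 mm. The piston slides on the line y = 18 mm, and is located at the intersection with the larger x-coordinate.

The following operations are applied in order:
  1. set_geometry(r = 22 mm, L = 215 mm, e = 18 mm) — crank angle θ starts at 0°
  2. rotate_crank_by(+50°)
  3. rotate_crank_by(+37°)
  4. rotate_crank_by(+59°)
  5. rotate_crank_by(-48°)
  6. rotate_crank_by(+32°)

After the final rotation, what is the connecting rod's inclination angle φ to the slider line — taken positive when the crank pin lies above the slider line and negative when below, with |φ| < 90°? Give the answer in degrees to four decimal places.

set_geometry: r = 22 mm, L = 215 mm, e = 18 mm; θ ← 0°
rotate_crank_by(+50°): θ ← 0° +50° = 50°
rotate_crank_by(+37°): θ ← 50° +37° = 87°
rotate_crank_by(+59°): θ ← 87° +59° = 146°
rotate_crank_by(-48°): θ ← 146° -48° = 98°
rotate_crank_by(+32°): θ ← 98° +32° = 130°
crank pin P = (r cos θ, r sin θ) = (-14.141327, 16.852978)
h = r sin θ − e = 16.852978 − 18 = -1.147022
sin φ = h / L = -1.147022 / 215 = -0.00533499
φ = arcsin(-0.00533499) = -0.305674°

-0.3057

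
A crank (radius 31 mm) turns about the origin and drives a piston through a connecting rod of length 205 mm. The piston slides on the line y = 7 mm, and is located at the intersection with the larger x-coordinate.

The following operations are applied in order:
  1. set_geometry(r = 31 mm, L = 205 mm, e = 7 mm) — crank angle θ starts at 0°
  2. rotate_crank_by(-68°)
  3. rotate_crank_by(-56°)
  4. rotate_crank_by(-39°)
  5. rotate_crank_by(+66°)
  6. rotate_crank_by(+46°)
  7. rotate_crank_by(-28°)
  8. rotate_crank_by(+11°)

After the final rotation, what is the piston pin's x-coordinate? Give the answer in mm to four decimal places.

213.4728

set_geometry: r = 31 mm, L = 205 mm, e = 7 mm; θ ← 0°
rotate_crank_by(-68°): θ ← 0° -68° = -68°
rotate_crank_by(-56°): θ ← -68° -56° = -124°
rotate_crank_by(-39°): θ ← -124° -39° = -163°
rotate_crank_by(+66°): θ ← -163° +66° = -97°
rotate_crank_by(+46°): θ ← -97° +46° = -51°
rotate_crank_by(-28°): θ ← -51° -28° = -79°
rotate_crank_by(+11°): θ ← -79° +11° = -68°
crank pin P = (r cos θ, r sin θ) = (11.612804, -28.742699)
h = r sin θ − e = -28.742699 − 7 = -35.742699
x = r cos θ + √(L² − h²) = 11.612804 + √(42025.0 − 1277.5406) = 11.612804 + 201.860000 = 213.472804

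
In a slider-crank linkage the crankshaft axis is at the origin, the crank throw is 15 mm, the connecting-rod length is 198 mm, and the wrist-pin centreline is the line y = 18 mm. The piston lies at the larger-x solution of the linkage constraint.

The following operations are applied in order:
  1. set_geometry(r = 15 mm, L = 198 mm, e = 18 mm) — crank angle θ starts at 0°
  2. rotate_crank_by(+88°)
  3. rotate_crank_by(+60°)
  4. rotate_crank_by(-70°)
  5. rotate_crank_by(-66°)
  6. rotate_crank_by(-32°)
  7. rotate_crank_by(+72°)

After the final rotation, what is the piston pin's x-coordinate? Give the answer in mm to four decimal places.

set_geometry: r = 15 mm, L = 198 mm, e = 18 mm; θ ← 0°
rotate_crank_by(+88°): θ ← 0° +88° = 88°
rotate_crank_by(+60°): θ ← 88° +60° = 148°
rotate_crank_by(-70°): θ ← 148° -70° = 78°
rotate_crank_by(-66°): θ ← 78° -66° = 12°
rotate_crank_by(-32°): θ ← 12° -32° = -20°
rotate_crank_by(+72°): θ ← -20° +72° = 52°
crank pin P = (r cos θ, r sin θ) = (9.234922, 11.820161)
h = r sin θ − e = 11.820161 − 18 = -6.179839
x = r cos θ + √(L² − h²) = 9.234922 + √(39204.0 − 38.1904) = 9.234922 + 197.903536 = 207.138458

207.1385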